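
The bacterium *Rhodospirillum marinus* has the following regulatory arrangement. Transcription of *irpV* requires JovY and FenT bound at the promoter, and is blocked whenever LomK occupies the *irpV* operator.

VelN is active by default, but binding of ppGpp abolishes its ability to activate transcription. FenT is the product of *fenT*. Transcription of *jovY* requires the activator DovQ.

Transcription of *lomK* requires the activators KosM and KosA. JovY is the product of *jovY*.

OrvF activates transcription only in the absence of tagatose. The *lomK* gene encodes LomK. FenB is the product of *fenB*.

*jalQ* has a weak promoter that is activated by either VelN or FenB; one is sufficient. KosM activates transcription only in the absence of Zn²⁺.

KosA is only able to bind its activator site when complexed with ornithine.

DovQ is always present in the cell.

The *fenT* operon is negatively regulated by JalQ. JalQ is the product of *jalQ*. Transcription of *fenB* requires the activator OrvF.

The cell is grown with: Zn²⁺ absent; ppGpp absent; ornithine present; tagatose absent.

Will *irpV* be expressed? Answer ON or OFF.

OFF

DovQ is produced constitutively and is active.
No repressor is bound and DovQ is active, so *jovY* is transcribed.
So JovY is produced and active.
ppGpp is absent, so VelN is active.
Tagatose is absent, so OrvF is active.
No repressor is bound and OrvF is active, so *fenB* is transcribed.
So FenB is produced and active.
Activator VelN is present, so *jalQ* is transcribed.
So JalQ is produced and active.
With repressor JalQ bound, *fenT* is not transcribed.
So FenT is not produced.
Zn²⁺ is absent, so KosM is active.
Ornithine is present, so KosA is active.
No repressor is bound and KosM and KosA are active, so *lomK* is transcribed.
So LomK is produced and active.
With repressor LomK bound, *irpV* is not transcribed.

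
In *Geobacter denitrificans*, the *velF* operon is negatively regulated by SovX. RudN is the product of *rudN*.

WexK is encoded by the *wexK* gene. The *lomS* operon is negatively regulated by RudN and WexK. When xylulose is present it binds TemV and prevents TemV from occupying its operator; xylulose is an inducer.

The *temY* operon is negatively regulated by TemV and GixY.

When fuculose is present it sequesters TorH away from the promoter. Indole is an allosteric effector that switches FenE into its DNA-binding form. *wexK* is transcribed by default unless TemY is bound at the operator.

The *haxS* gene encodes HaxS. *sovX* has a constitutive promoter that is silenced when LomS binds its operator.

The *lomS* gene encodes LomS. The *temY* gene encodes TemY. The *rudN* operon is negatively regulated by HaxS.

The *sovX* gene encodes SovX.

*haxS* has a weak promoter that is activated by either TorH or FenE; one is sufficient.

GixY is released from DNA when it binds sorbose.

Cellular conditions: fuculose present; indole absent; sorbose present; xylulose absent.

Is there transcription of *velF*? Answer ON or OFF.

OFF

Fuculose is present, so TorH is inactive.
Indole is absent, so FenE is inactive.
No activator is available at the *haxS* promoter, so *haxS* is not transcribed.
So HaxS is not produced.
With no repressor bound, *rudN* is transcribed.
So RudN is produced and active.
Xylulose is absent, so TemV is active.
Sorbose is present, so GixY is inactive.
With repressor TemV bound, *temY* is not transcribed.
So TemY is not produced.
With no repressor bound, *wexK* is transcribed.
So WexK is produced and active.
With repressor RudN bound, *lomS* is not transcribed.
So LomS is not produced.
With no repressor bound, *sovX* is transcribed.
So SovX is produced and active.
With repressor SovX bound, *velF* is not transcribed.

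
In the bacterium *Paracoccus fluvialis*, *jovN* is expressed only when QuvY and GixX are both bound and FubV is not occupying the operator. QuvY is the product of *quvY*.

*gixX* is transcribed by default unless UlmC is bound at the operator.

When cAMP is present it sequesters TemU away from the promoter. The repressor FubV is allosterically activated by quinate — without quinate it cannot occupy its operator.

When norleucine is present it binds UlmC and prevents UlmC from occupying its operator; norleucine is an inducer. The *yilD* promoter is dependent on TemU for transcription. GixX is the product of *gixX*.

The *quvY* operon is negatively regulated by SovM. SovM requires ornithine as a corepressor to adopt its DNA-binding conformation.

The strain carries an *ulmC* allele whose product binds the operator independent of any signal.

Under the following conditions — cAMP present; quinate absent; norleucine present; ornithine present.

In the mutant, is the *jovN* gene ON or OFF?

Ornithine is present, so SovM is active.
With repressor SovM bound, *quvY* is not transcribed.
So QuvY is not produced.
Quinate is absent, so FubV is inactive.
UlmC is constitutively active in this strain.
With repressor UlmC bound, *gixX* is not transcribed.
So GixX is not produced.
Required activator QuvY is absent, so *jovN* is not transcribed.

OFF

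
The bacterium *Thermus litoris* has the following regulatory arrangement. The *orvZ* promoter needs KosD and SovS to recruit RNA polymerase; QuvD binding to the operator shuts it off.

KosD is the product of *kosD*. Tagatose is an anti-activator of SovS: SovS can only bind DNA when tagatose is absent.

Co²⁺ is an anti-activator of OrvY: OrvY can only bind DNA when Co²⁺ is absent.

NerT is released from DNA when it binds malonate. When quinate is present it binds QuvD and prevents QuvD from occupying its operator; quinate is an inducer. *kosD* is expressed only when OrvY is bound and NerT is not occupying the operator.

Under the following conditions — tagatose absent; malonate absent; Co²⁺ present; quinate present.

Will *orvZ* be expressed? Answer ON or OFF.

OFF

Co²⁺ is present, so OrvY is inactive.
Malonate is absent, so NerT is active.
With repressor NerT bound, *kosD* is not transcribed.
So KosD is not produced.
Quinate is present, so QuvD is inactive.
Tagatose is absent, so SovS is active.
Required activator KosD is absent, so *orvZ* is not transcribed.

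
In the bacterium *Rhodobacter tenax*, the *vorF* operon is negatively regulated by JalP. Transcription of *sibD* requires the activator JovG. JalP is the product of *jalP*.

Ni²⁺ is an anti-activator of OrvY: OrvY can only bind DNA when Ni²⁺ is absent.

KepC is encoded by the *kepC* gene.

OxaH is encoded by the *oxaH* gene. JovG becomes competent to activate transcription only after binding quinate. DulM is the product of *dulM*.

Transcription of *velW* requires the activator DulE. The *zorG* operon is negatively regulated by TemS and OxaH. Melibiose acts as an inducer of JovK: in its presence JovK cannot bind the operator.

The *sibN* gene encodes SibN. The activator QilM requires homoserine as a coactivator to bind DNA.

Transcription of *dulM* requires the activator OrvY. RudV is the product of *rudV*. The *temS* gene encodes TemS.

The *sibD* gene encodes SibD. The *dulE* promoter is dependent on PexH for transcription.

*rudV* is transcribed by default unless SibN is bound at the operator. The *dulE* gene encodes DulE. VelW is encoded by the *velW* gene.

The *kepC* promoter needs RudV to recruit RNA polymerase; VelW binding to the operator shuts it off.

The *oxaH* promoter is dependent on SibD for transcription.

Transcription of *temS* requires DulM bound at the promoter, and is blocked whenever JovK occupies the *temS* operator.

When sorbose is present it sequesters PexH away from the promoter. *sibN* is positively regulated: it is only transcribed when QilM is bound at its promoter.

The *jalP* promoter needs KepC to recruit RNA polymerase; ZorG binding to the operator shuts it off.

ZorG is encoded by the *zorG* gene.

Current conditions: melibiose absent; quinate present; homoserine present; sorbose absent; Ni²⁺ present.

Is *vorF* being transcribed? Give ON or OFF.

ON

Sorbose is absent, so PexH is active.
No repressor is bound and PexH is active, so *dulE* is transcribed.
So DulE is produced and active.
No repressor is bound and DulE is active, so *velW* is transcribed.
So VelW is produced and active.
Homoserine is present, so QilM is active.
No repressor is bound and QilM is active, so *sibN* is transcribed.
So SibN is produced and active.
With repressor SibN bound, *rudV* is not transcribed.
So RudV is not produced.
With repressor VelW bound, *kepC* is not transcribed.
So KepC is not produced.
Ni²⁺ is present, so OrvY is inactive.
Required activator OrvY is absent, so *dulM* is not transcribed.
So DulM is not produced.
Melibiose is absent, so JovK is active.
With repressor JovK bound, *temS* is not transcribed.
So TemS is not produced.
Quinate is present, so JovG is active.
No repressor is bound and JovG is active, so *sibD* is transcribed.
So SibD is produced and active.
No repressor is bound and SibD is active, so *oxaH* is transcribed.
So OxaH is produced and active.
With repressor OxaH bound, *zorG* is not transcribed.
So ZorG is not produced.
Required activator KepC is absent, so *jalP* is not transcribed.
So JalP is not produced.
With no repressor bound, *vorF* is transcribed.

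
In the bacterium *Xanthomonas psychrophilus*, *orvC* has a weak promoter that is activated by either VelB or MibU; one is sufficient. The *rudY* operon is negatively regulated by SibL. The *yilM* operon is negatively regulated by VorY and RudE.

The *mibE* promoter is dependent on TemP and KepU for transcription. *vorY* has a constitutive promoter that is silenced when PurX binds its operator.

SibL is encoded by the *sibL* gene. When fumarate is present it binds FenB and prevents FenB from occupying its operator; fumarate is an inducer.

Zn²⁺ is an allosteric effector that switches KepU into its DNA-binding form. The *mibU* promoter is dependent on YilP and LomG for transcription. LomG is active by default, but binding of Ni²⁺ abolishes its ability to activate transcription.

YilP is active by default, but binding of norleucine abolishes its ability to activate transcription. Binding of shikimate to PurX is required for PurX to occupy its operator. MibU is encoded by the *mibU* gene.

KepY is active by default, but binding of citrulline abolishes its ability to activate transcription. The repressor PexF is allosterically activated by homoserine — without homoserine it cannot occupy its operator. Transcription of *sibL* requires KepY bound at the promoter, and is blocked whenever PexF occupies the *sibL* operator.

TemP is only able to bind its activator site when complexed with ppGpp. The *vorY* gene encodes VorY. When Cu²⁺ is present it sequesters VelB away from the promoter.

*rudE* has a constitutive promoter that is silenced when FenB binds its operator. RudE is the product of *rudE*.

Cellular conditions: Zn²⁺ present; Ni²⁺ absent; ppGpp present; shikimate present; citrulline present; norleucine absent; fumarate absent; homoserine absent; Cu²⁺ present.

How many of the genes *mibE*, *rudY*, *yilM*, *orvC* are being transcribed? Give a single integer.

ppGpp is present, so TemP is active.
Zn²⁺ is present, so KepU is active.
No repressor is bound and TemP and KepU are active, so *mibE* is transcribed.
→ *mibE* is ON.
Homoserine is absent, so PexF is inactive.
Citrulline is present, so KepY is inactive.
Required activator KepY is absent, so *sibL* is not transcribed.
So SibL is not produced.
With no repressor bound, *rudY* is transcribed.
→ *rudY* is ON.
Shikimate is present, so PurX is active.
With repressor PurX bound, *vorY* is not transcribed.
So VorY is not produced.
Fumarate is absent, so FenB is active.
With repressor FenB bound, *rudE* is not transcribed.
So RudE is not produced.
With no repressor bound, *yilM* is transcribed.
→ *yilM* is ON.
Cu²⁺ is present, so VelB is inactive.
Norleucine is absent, so YilP is active.
Ni²⁺ is absent, so LomG is active.
No repressor is bound and YilP and LomG are active, so *mibU* is transcribed.
So MibU is produced and active.
Activator MibU is present, so *orvC* is transcribed.
→ *orvC* is ON.
4 of the 4 genes are transcribed.

4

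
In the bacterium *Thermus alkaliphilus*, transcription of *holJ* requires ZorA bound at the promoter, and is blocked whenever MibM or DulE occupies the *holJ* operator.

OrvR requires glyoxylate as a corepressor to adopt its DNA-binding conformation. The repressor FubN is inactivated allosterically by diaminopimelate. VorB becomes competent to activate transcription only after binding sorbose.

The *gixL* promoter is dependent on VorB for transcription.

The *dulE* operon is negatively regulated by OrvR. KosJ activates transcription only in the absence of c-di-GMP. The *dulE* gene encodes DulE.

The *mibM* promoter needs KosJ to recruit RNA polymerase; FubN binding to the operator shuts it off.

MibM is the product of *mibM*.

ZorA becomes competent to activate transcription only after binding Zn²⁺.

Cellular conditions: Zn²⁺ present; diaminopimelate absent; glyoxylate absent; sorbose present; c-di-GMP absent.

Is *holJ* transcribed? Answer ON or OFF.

OFF

c-di-GMP is absent, so KosJ is active.
Diaminopimelate is absent, so FubN is active.
With repressor FubN bound, *mibM* is not transcribed.
So MibM is not produced.
Glyoxylate is absent, so OrvR is inactive.
With no repressor bound, *dulE* is transcribed.
So DulE is produced and active.
Zn²⁺ is present, so ZorA is active.
With repressor DulE bound, *holJ* is not transcribed.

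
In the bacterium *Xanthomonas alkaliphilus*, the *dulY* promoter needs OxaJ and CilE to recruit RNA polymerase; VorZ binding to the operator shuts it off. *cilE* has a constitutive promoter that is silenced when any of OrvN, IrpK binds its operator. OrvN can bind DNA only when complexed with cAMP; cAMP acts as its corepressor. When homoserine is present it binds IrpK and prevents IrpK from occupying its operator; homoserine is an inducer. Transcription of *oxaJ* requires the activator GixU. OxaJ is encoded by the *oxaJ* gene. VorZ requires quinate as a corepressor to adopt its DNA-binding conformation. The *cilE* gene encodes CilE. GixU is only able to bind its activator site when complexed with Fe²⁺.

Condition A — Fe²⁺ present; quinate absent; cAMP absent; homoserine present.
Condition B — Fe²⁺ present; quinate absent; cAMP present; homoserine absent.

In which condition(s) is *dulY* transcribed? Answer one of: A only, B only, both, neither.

A only

Condition A:
Fe²⁺ is present, so GixU is active.
No repressor is bound and GixU is active, so *oxaJ* is transcribed.
So OxaJ is produced and active.
Quinate is absent, so VorZ is inactive.
cAMP is absent, so OrvN is inactive.
Homoserine is present, so IrpK is inactive.
With no repressor bound, *cilE* is transcribed.
So CilE is produced and active.
No repressor is bound and OxaJ and CilE are active, so *dulY* is transcribed.
→ *dulY* is ON in A.
Condition B:
Fe²⁺ is present, so GixU is active.
No repressor is bound and GixU is active, so *oxaJ* is transcribed.
So OxaJ is produced and active.
Quinate is absent, so VorZ is inactive.
cAMP is present, so OrvN is active.
Homoserine is absent, so IrpK is active.
With repressor OrvN bound, *cilE* is not transcribed.
So CilE is not produced.
Required activator CilE is absent, so *dulY* is not transcribed.
→ *dulY* is OFF in B.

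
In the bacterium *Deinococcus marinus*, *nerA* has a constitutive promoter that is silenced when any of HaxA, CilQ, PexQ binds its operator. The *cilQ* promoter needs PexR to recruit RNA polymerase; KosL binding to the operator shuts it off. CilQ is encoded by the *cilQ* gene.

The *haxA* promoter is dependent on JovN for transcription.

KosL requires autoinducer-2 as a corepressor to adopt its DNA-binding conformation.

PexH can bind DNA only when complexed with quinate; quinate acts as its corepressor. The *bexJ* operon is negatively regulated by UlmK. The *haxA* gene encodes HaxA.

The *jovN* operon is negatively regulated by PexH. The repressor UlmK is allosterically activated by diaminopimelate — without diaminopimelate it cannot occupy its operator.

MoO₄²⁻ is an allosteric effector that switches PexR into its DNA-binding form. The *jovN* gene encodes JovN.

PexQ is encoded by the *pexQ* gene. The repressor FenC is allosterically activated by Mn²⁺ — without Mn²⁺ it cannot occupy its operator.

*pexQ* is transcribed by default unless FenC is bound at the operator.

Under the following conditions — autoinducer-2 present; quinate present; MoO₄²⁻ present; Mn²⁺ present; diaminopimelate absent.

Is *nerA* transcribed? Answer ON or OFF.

ON

Quinate is present, so PexH is active.
With repressor PexH bound, *jovN* is not transcribed.
So JovN is not produced.
Required activator JovN is absent, so *haxA* is not transcribed.
So HaxA is not produced.
MoO₄²⁻ is present, so PexR is active.
Autoinducer-2 is present, so KosL is active.
With repressor KosL bound, *cilQ* is not transcribed.
So CilQ is not produced.
Mn²⁺ is present, so FenC is active.
With repressor FenC bound, *pexQ* is not transcribed.
So PexQ is not produced.
With no repressor bound, *nerA* is transcribed.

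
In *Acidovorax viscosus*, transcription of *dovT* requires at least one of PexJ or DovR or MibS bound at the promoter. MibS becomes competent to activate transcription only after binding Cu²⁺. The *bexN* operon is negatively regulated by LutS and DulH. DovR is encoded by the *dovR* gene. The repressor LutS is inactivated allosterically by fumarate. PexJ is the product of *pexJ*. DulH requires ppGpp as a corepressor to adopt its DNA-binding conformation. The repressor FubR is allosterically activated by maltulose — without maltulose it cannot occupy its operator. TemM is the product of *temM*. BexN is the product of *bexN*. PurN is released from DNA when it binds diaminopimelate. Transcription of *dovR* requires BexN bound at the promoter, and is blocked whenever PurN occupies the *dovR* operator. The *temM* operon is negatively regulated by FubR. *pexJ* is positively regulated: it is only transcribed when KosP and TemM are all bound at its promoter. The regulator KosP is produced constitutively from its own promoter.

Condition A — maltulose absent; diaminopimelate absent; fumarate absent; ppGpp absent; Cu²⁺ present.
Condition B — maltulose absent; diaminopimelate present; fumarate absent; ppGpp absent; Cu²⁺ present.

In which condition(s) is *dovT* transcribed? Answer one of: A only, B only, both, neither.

Condition A:
KosP is produced constitutively and is active.
Maltulose is absent, so FubR is inactive.
With no repressor bound, *temM* is transcribed.
So TemM is produced and active.
No repressor is bound and KosP and TemM are active, so *pexJ* is transcribed.
So PexJ is produced and active.
Diaminopimelate is absent, so PurN is active.
Fumarate is absent, so LutS is active.
ppGpp is absent, so DulH is inactive.
With repressor LutS bound, *bexN* is not transcribed.
So BexN is not produced.
With repressor PurN bound, *dovR* is not transcribed.
So DovR is not produced.
Cu²⁺ is present, so MibS is active.
Activator PexJ is present, so *dovT* is transcribed.
→ *dovT* is ON in A.
Condition B:
KosP is produced constitutively and is active.
Maltulose is absent, so FubR is inactive.
With no repressor bound, *temM* is transcribed.
So TemM is produced and active.
No repressor is bound and KosP and TemM are active, so *pexJ* is transcribed.
So PexJ is produced and active.
Diaminopimelate is present, so PurN is inactive.
Fumarate is absent, so LutS is active.
ppGpp is absent, so DulH is inactive.
With repressor LutS bound, *bexN* is not transcribed.
So BexN is not produced.
Required activator BexN is absent, so *dovR* is not transcribed.
So DovR is not produced.
Cu²⁺ is present, so MibS is active.
Activator PexJ is present, so *dovT* is transcribed.
→ *dovT* is ON in B.

both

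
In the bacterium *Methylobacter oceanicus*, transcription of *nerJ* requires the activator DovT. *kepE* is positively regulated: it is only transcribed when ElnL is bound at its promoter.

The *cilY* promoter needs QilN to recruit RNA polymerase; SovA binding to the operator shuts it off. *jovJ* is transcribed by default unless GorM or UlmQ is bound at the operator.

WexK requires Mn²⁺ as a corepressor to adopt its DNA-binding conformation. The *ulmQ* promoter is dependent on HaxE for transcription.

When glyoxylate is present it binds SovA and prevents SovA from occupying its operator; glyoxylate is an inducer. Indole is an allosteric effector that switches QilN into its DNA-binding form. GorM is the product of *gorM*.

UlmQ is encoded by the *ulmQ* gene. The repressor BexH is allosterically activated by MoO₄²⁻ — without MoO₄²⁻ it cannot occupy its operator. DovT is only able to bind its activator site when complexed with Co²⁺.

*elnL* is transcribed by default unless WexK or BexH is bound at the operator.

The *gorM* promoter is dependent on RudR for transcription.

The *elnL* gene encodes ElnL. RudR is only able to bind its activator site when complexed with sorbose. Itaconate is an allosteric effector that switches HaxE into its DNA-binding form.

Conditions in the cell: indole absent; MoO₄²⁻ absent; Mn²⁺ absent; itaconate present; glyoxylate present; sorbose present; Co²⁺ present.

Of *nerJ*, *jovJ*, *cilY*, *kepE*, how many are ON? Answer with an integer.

Co²⁺ is present, so DovT is active.
No repressor is bound and DovT is active, so *nerJ* is transcribed.
→ *nerJ* is ON.
Sorbose is present, so RudR is active.
No repressor is bound and RudR is active, so *gorM* is transcribed.
So GorM is produced and active.
Itaconate is present, so HaxE is active.
No repressor is bound and HaxE is active, so *ulmQ* is transcribed.
So UlmQ is produced and active.
With repressor GorM bound, *jovJ* is not transcribed.
→ *jovJ* is OFF.
Indole is absent, so QilN is inactive.
Glyoxylate is present, so SovA is inactive.
Required activator QilN is absent, so *cilY* is not transcribed.
→ *cilY* is OFF.
Mn²⁺ is absent, so WexK is inactive.
MoO₄²⁻ is absent, so BexH is inactive.
With no repressor bound, *elnL* is transcribed.
So ElnL is produced and active.
No repressor is bound and ElnL is active, so *kepE* is transcribed.
→ *kepE* is ON.
2 of the 4 genes are transcribed.

2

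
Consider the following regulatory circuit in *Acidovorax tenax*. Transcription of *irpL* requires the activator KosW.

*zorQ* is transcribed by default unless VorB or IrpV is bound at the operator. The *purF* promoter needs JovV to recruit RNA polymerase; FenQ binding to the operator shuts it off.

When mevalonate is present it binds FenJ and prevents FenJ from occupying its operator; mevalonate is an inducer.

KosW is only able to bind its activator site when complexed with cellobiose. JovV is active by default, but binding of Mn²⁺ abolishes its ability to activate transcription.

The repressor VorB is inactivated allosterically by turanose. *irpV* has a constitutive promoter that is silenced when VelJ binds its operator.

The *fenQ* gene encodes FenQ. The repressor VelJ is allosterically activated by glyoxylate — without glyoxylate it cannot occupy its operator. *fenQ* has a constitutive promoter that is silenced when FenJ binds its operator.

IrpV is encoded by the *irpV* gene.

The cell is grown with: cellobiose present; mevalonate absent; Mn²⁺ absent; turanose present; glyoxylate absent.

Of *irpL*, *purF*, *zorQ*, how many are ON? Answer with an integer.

Cellobiose is present, so KosW is active.
No repressor is bound and KosW is active, so *irpL* is transcribed.
→ *irpL* is ON.
Mevalonate is absent, so FenJ is active.
With repressor FenJ bound, *fenQ* is not transcribed.
So FenQ is not produced.
Mn²⁺ is absent, so JovV is active.
No repressor is bound and JovV is active, so *purF* is transcribed.
→ *purF* is ON.
Turanose is present, so VorB is inactive.
Glyoxylate is absent, so VelJ is inactive.
With no repressor bound, *irpV* is transcribed.
So IrpV is produced and active.
With repressor IrpV bound, *zorQ* is not transcribed.
→ *zorQ* is OFF.
2 of the 3 genes are transcribed.

2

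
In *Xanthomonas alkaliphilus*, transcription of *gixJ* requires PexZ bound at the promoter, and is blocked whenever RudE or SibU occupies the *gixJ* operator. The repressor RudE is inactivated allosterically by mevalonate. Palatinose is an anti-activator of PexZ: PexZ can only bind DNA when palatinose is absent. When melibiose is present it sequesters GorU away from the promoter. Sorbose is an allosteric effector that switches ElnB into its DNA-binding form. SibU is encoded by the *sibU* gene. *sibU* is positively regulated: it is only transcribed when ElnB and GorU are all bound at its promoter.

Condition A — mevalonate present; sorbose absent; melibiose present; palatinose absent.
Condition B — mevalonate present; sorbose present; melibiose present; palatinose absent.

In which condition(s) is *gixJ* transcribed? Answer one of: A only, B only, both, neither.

Condition A:
Mevalonate is present, so RudE is inactive.
Sorbose is absent, so ElnB is inactive.
Melibiose is present, so GorU is inactive.
Required activator ElnB is absent, so *sibU* is not transcribed.
So SibU is not produced.
Palatinose is absent, so PexZ is active.
No repressor is bound and PexZ is active, so *gixJ* is transcribed.
→ *gixJ* is ON in A.
Condition B:
Mevalonate is present, so RudE is inactive.
Sorbose is present, so ElnB is active.
Melibiose is present, so GorU is inactive.
Required activator GorU is absent, so *sibU* is not transcribed.
So SibU is not produced.
Palatinose is absent, so PexZ is active.
No repressor is bound and PexZ is active, so *gixJ* is transcribed.
→ *gixJ* is ON in B.

both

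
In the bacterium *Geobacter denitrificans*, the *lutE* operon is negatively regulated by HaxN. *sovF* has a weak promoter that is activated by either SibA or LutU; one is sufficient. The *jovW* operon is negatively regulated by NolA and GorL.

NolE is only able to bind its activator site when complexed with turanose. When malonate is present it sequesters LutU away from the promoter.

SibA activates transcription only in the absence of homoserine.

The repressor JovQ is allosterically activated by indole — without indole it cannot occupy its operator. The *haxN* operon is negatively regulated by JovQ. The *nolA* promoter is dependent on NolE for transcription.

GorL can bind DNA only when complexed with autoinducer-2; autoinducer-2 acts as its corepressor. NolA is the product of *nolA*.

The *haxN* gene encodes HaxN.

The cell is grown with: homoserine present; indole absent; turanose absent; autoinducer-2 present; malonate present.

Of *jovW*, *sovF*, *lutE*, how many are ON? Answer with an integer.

0

Turanose is absent, so NolE is inactive.
Required activator NolE is absent, so *nolA* is not transcribed.
So NolA is not produced.
Autoinducer-2 is present, so GorL is active.
With repressor GorL bound, *jovW* is not transcribed.
→ *jovW* is OFF.
Homoserine is present, so SibA is inactive.
Malonate is present, so LutU is inactive.
No activator is available at the *sovF* promoter, so *sovF* is not transcribed.
→ *sovF* is OFF.
Indole is absent, so JovQ is inactive.
With no repressor bound, *haxN* is transcribed.
So HaxN is produced and active.
With repressor HaxN bound, *lutE* is not transcribed.
→ *lutE* is OFF.
0 of the 3 genes are transcribed.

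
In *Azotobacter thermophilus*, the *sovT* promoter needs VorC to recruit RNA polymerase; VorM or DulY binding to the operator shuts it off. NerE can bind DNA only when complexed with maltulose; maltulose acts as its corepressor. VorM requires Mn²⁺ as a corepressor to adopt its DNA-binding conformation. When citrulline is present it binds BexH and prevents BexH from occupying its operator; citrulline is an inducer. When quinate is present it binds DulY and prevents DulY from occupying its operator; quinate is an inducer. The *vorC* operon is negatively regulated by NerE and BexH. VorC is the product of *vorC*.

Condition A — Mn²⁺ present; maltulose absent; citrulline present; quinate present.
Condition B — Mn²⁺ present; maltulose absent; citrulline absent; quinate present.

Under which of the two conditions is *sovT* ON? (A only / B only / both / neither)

neither

Condition A:
Mn²⁺ is present, so VorM is active.
Maltulose is absent, so NerE is inactive.
Citrulline is present, so BexH is inactive.
With no repressor bound, *vorC* is transcribed.
So VorC is produced and active.
Quinate is present, so DulY is inactive.
With repressor VorM bound, *sovT* is not transcribed.
→ *sovT* is OFF in A.
Condition B:
Mn²⁺ is present, so VorM is active.
Maltulose is absent, so NerE is inactive.
Citrulline is absent, so BexH is active.
With repressor BexH bound, *vorC* is not transcribed.
So VorC is not produced.
Quinate is present, so DulY is inactive.
With repressor VorM bound, *sovT* is not transcribed.
→ *sovT* is OFF in B.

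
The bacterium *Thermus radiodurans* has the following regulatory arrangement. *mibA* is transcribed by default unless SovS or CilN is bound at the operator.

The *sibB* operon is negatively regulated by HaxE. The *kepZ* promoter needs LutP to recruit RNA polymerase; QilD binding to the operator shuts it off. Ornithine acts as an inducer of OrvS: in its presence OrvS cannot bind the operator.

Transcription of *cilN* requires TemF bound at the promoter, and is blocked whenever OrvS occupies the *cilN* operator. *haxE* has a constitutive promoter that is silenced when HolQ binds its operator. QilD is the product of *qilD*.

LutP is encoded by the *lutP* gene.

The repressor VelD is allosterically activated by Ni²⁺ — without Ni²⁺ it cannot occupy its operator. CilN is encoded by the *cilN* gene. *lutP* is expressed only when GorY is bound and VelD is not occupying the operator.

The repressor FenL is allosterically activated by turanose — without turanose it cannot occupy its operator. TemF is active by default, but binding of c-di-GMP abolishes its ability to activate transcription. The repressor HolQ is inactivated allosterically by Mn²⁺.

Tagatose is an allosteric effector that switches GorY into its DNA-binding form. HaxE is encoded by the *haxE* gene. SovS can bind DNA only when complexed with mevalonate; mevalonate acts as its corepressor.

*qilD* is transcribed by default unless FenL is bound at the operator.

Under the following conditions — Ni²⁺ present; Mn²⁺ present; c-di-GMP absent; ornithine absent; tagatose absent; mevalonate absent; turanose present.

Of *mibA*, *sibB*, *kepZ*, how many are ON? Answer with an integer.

1

Mevalonate is absent, so SovS is inactive.
Ornithine is absent, so OrvS is active.
c-di-GMP is absent, so TemF is active.
With repressor OrvS bound, *cilN* is not transcribed.
So CilN is not produced.
With no repressor bound, *mibA* is transcribed.
→ *mibA* is ON.
Mn²⁺ is present, so HolQ is inactive.
With no repressor bound, *haxE* is transcribed.
So HaxE is produced and active.
With repressor HaxE bound, *sibB* is not transcribed.
→ *sibB* is OFF.
Turanose is present, so FenL is active.
With repressor FenL bound, *qilD* is not transcribed.
So QilD is not produced.
Ni²⁺ is present, so VelD is active.
Tagatose is absent, so GorY is inactive.
With repressor VelD bound, *lutP* is not transcribed.
So LutP is not produced.
Required activator LutP is absent, so *kepZ* is not transcribed.
→ *kepZ* is OFF.
1 of the 3 genes is transcribed.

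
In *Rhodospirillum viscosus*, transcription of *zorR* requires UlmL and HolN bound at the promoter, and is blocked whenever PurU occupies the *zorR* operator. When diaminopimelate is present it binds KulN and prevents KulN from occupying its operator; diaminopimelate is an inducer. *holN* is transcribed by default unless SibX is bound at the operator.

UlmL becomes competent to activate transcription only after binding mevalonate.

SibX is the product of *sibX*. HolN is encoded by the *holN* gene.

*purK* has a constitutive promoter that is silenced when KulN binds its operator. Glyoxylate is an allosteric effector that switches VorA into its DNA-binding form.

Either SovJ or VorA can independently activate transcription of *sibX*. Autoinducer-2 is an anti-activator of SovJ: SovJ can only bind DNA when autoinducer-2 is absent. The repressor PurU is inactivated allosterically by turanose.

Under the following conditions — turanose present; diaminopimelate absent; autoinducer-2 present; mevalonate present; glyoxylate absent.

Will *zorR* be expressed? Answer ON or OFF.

ON

Turanose is present, so PurU is inactive.
Mevalonate is present, so UlmL is active.
Autoinducer-2 is present, so SovJ is inactive.
Glyoxylate is absent, so VorA is inactive.
No activator is available at the *sibX* promoter, so *sibX* is not transcribed.
So SibX is not produced.
With no repressor bound, *holN* is transcribed.
So HolN is produced and active.
No repressor is bound and UlmL and HolN are active, so *zorR* is transcribed.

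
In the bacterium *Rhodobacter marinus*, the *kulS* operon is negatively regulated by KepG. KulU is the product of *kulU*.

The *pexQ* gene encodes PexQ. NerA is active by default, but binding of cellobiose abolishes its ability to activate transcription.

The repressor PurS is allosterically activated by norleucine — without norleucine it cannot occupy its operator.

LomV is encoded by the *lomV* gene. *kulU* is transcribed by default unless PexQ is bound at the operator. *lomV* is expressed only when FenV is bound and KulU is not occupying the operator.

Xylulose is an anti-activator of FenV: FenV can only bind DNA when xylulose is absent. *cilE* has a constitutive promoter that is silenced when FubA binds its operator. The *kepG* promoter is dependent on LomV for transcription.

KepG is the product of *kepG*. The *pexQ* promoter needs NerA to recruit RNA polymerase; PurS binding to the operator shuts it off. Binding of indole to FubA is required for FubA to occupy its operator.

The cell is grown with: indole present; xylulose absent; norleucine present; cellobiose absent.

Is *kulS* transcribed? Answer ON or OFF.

ON

Cellobiose is absent, so NerA is active.
Norleucine is present, so PurS is active.
With repressor PurS bound, *pexQ* is not transcribed.
So PexQ is not produced.
With no repressor bound, *kulU* is transcribed.
So KulU is produced and active.
Xylulose is absent, so FenV is active.
With repressor KulU bound, *lomV* is not transcribed.
So LomV is not produced.
Required activator LomV is absent, so *kepG* is not transcribed.
So KepG is not produced.
With no repressor bound, *kulS* is transcribed.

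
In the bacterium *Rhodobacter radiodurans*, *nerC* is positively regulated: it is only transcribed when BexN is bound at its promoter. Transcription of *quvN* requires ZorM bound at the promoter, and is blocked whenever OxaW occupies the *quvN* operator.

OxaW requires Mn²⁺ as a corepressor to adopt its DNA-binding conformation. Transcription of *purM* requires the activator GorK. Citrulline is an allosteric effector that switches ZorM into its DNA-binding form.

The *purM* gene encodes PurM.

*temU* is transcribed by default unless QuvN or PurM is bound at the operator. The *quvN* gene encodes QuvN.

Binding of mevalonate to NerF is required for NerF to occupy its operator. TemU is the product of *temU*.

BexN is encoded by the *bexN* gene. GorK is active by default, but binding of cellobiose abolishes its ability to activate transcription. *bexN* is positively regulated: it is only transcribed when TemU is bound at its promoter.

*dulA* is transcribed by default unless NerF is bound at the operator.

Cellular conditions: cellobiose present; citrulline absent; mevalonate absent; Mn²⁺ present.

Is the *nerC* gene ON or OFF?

Citrulline is absent, so ZorM is inactive.
Mn²⁺ is present, so OxaW is active.
With repressor OxaW bound, *quvN* is not transcribed.
So QuvN is not produced.
Cellobiose is present, so GorK is inactive.
Required activator GorK is absent, so *purM* is not transcribed.
So PurM is not produced.
With no repressor bound, *temU* is transcribed.
So TemU is produced and active.
No repressor is bound and TemU is active, so *bexN* is transcribed.
So BexN is produced and active.
No repressor is bound and BexN is active, so *nerC* is transcribed.

ON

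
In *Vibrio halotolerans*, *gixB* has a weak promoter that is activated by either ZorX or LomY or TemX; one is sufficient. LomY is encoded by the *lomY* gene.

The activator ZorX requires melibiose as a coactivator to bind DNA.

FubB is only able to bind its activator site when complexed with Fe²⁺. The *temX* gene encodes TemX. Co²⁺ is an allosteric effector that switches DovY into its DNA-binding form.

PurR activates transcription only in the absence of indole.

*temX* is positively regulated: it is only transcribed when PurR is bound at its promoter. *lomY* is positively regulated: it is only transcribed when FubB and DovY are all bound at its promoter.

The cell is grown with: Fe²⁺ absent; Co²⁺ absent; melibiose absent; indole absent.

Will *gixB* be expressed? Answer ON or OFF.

Melibiose is absent, so ZorX is inactive.
Fe²⁺ is absent, so FubB is inactive.
Co²⁺ is absent, so DovY is inactive.
Required activator FubB is absent, so *lomY* is not transcribed.
So LomY is not produced.
Indole is absent, so PurR is active.
No repressor is bound and PurR is active, so *temX* is transcribed.
So TemX is produced and active.
Activator TemX is present, so *gixB* is transcribed.

ON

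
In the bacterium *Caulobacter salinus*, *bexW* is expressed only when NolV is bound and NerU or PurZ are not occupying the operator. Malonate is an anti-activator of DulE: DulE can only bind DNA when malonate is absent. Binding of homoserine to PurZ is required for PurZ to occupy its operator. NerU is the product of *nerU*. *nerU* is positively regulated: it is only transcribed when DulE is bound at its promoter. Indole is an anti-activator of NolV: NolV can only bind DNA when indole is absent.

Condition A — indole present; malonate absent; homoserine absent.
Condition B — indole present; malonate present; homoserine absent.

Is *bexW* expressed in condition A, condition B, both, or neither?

neither

Condition A:
Indole is present, so NolV is inactive.
Malonate is absent, so DulE is active.
No repressor is bound and DulE is active, so *nerU* is transcribed.
So NerU is produced and active.
Homoserine is absent, so PurZ is inactive.
With repressor NerU bound, *bexW* is not transcribed.
→ *bexW* is OFF in A.
Condition B:
Indole is present, so NolV is inactive.
Malonate is present, so DulE is inactive.
Required activator DulE is absent, so *nerU* is not transcribed.
So NerU is not produced.
Homoserine is absent, so PurZ is inactive.
Required activator NolV is absent, so *bexW* is not transcribed.
→ *bexW* is OFF in B.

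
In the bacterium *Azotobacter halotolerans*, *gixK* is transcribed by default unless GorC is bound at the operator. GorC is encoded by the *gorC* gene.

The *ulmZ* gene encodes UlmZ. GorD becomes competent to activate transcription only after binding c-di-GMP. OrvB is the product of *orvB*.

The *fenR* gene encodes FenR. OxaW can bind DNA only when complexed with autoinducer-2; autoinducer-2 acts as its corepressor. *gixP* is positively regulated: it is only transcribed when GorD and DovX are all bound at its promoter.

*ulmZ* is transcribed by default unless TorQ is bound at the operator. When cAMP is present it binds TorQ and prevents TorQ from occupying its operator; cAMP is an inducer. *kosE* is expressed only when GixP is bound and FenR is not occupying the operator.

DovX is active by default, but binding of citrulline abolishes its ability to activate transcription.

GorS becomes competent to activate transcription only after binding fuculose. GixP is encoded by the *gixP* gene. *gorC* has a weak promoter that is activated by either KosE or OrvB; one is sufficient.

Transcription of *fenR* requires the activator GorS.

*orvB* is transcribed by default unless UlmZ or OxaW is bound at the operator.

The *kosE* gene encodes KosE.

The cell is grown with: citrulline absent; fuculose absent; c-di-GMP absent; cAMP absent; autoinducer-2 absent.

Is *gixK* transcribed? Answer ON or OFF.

c-di-GMP is absent, so GorD is inactive.
Citrulline is absent, so DovX is active.
Required activator GorD is absent, so *gixP* is not transcribed.
So GixP is not produced.
Fuculose is absent, so GorS is inactive.
Required activator GorS is absent, so *fenR* is not transcribed.
So FenR is not produced.
Required activator GixP is absent, so *kosE* is not transcribed.
So KosE is not produced.
cAMP is absent, so TorQ is active.
With repressor TorQ bound, *ulmZ* is not transcribed.
So UlmZ is not produced.
Autoinducer-2 is absent, so OxaW is inactive.
With no repressor bound, *orvB* is transcribed.
So OrvB is produced and active.
Activator OrvB is present, so *gorC* is transcribed.
So GorC is produced and active.
With repressor GorC bound, *gixK* is not transcribed.

OFF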